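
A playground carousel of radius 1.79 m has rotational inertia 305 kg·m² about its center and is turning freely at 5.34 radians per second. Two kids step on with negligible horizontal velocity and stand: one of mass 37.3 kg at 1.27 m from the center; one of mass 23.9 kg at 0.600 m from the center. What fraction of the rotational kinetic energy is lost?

fraction ≈ 0.184

No external torque acts about the center; L_before = L_after.
Added inertia Σmr² = (37.3)(1.27)² + (23.9)(0.600)² = 68.77 kg·m²; I_f = 305.0 + 68.77 = 373.8 kg·m².
ω_f = I_p ω_i / I_f = (305.0)(5.34) / 373.8 = 4.358 rad/s.
KE_i = ½(305.0)(5.340 rad/s)² = 4349 J; KE_f = ½(373.8)(4.358)² = 3549 J.
Fraction lost = 0.1840.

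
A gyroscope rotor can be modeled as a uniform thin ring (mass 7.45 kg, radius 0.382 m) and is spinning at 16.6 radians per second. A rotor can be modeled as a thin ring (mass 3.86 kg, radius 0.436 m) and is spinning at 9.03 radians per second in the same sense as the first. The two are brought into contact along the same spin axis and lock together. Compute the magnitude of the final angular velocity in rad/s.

|ω_f| ≈ 13.5 rad/s

No external torque acts about the common axis, so total angular momentum is conserved.
Moments of inertia: I_A = (7.45)(0.382)² = 1.087 kg·m²; I_B = (3.86)(0.436)² = 0.7338 kg·m².
Taking A's sense as positive: L = (1.087)(16.6) + (0.7338)(9.03) = 24.67 kg·m²·rad/s.
Combined I = 1.087 + 0.7338 = 1.821 kg·m².
ω_f = L / I = 24.67 / 1.821 = 13.55 rad/s.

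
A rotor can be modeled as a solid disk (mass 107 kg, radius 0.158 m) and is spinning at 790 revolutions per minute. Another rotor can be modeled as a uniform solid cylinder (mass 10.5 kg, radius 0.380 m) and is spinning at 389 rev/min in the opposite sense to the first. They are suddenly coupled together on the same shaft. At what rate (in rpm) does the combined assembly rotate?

|ω_f| ≈ 363 rpm

The coupling torques are internal; angular momentum about the shared axis is conserved.
Moments of inertia: I_A = ½(107)(0.158)² = 1.336 kg·m²; I_B = ½(10.5)(0.380)² = 0.7581 kg·m².
Taking A's sense as positive: L = (1.336)(790) − (0.7581)(389) = 760.2 kg·m²·rpm.
Combined I = 1.336 + 0.7581 = 2.094 kg·m².
ω_f = L / I = 760.2 / 2.094 = 363.1 rpm.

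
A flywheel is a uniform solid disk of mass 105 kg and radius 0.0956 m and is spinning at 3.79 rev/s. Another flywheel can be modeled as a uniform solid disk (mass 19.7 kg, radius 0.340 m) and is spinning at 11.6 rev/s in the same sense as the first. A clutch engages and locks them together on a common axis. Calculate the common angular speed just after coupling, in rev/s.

|ω_f| ≈ 9.28 rev/s

No external torque acts about the common axis, so total angular momentum is conserved.
Moments of inertia: I_A = ½(105)(0.0956)² = 0.4798 kg·m²; I_B = ½(19.7)(0.340)² = 1.139 kg·m².
Taking A's sense as positive: L = (0.4798)(3.79) + (1.139)(11.6) = 15.03 kg·m²·rev/s.
Combined I = 0.4798 + 1.139 = 1.618 kg·m².
ω_f = L / I = 15.03 / 1.618 = 9.285 rev/s.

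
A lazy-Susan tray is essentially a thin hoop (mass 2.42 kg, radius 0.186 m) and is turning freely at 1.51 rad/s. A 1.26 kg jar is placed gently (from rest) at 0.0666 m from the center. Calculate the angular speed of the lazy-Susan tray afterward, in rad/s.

The added mass arrives with no angular momentum about the center, and any external torque about the center is negligible, so the system's angular momentum is conserved.
I_p = (2.42)(0.186)² = 0.08372 kg·m².
Added inertia Σmr² = (1.26)(0.0666)² = 0.005589 kg·m²; I_f = 0.08372 + 0.005589 = 0.08931 kg·m².
ω_f = I_p ω_i / I_f = (0.08372)(1.51) / 0.08931 = 1.416 rad/s.

ω_f ≈ 1.42 rad/s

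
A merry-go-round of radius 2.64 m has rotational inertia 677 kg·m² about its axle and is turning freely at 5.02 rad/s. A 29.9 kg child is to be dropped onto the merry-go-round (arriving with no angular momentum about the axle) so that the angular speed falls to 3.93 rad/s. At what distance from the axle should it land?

No external torque acts about the axle; L_before = L_after.
I_p ω_i = (I_p + m r²) ω_f ⇒ m r² = I_p(ω_i/ω_f − 1) = 677.0(5.02/3.93 − 1) = 187.8 kg·m².
r = √(187.8/29.9) = 2.506 m.

r ≈ 2.51 m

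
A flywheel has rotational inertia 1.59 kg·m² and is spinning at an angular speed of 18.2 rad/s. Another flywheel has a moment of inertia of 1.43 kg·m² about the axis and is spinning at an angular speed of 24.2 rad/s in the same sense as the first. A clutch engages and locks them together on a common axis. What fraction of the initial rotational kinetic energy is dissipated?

No external torque acts about the common axis, so total angular momentum is conserved.
Taking A's sense as positive: L = (1.590)(18.2) + (1.430)(24.2) = 63.54 kg·m²·rad/s.
Combined I = 1.590 + 1.430 = 3.020 kg·m².
ω_f = L / I = 63.54 / 3.020 = 21.04 rad/s.
KE_i = ½ΣIω² = 682.1 J; KE_f = ½(3.020)(21.04)² = 668.5 J.
Fraction dissipated = (KE_i − KE_f)/KE_i = 0.01987.

fraction ≈ 0.0199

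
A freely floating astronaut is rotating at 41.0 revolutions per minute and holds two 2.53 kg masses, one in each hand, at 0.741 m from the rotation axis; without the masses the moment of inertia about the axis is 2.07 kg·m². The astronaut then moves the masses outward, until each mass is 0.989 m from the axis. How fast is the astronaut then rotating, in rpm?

No external torque acts about the spin axis, so angular momentum is conserved.
I₁ = 2.07 + 2(2.53)(0.741)² = 4.848 kg·m²; I₂ = 2.07 + 2(2.53)(0.989)² = 7.019 kg·m².
ω₂ = I₁ω₁ / I₂ = (4.848)(41.0 rpm) / (7.019) = 28.32 rpm.

ω₂ ≈ 28.3 rpm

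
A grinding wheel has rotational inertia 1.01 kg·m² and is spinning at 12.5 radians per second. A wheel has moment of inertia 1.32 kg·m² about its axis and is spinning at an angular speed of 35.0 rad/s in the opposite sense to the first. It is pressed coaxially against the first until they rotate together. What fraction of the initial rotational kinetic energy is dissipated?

No external torque acts about the common axis, so total angular momentum is conserved.
Taking A's sense as positive: L = (1.010)(12.5) − (1.320)(35.0) = -33.58 kg·m²·rad/s.
Combined I = 1.010 + 1.320 = 2.330 kg·m².
ω_f = L / I = -33.58 / 2.330 = -14.41 rad/s.
KE_i = ½ΣIω² = 887.4 J; KE_f = ½(2.330)(14.41)² = 241.9 J.
Fraction dissipated = (KE_i − KE_f)/KE_i = 0.7274.

fraction ≈ 0.727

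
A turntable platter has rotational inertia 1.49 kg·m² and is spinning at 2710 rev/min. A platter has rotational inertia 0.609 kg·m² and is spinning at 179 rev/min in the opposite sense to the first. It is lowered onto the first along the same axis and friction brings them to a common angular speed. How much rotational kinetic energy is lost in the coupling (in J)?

No external torque acts about the common axis, so total angular momentum is conserved.
Taking A's sense as positive: L = (1.490)(2710) − (0.6090)(179) = 3929 kg·m²·rpm.
Combined I = 1.490 + 0.6090 = 2.099 kg·m².
ω_f = L / I = 3929 / 2.099 = 1872 rpm.
KE_i = ½ΣIω² = 60110 J; KE_f = ½(2.099)(196.0)² = 40320 J.

ΔKE lost ≈ 19800 J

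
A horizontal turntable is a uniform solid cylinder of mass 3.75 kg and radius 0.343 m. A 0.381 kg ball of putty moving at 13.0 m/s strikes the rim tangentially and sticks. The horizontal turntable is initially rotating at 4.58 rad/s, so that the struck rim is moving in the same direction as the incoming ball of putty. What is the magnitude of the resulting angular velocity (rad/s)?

|ω_f| ≈ 10.2 rad/s

The axle reaction passes through the axle and exerts no torque about it; angular momentum about the axle is conserved through the impact.
I_p = ½(3.75)(0.343)² = 0.2206 kg·m². Taking the sense of the ball of putty's angular momentum as positive, L_{ball} = m v R = (0.381)(13.0)(0.343) = 1.699 kg·m²/s.
L_i = +I_p ω_p + m v R = +(0.2206)(4.58) + 1.699 = 2.709 kg·m²/s.
After sticking, I_f = I_p + m R² = 0.2206 + (0.381)(0.343)² = 0.2654 kg·m².
ω_f = L_i / I_f = 2.709 / 0.2654 = 10.21 rad/s.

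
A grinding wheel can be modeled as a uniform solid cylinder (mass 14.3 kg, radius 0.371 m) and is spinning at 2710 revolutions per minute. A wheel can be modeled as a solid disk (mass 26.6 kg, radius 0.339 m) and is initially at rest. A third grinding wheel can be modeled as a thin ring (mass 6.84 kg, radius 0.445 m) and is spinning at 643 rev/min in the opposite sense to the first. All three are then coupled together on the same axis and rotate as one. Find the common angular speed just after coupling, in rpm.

The coupling torques are internal; angular momentum about the shared axis is conserved.
Moments of inertia: I_A = ½(14.3)(0.371)² = 0.9841 kg·m²; I_B = ½(26.6)(0.339)² = 1.528 kg·m²; I_C = (6.84)(0.445)² = 1.354 kg·m².
Taking A's sense as positive: L = (0.9841)(2710) − (1.354)(643) = 1796 kg·m²·rpm.
Combined I = 0.9841 + 1.528 + 1.354 = 3.867 kg·m².
ω_f = L / I = 1796 / 3.867 = 464.5 rpm.

|ω_f| ≈ 464 rpm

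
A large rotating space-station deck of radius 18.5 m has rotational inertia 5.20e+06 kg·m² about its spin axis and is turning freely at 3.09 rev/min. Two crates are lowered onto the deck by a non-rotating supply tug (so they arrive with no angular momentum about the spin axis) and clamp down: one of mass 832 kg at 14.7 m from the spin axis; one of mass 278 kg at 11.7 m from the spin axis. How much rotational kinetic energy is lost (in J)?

No external torque acts about the spin axis; L_before = L_after.
Added inertia Σmr² = (832)(14.7)² + (278)(11.7)² = 2.178e+05 kg·m²; I_f = 5.200e+06 + 2.178e+05 = 5.418e+06 kg·m².
ω_f = I_p ω_i / I_f = (5.200e+06)(3.09) / 5.418e+06 = 2.966 rpm.
KE_i = ½(5.200e+06)(0.3236 rad/s)² = 2.722e+05 J; KE_f = ½(5.418e+06)(0.3106)² = 2.613e+05 J.

energy lost ≈ 10900 J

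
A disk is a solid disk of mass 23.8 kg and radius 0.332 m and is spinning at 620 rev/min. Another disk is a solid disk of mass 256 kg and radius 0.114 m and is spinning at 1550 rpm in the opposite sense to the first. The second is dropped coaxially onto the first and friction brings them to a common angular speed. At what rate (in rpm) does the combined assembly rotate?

The coupling torques are internal; angular momentum about the shared axis is conserved.
Moments of inertia: I_A = ½(23.8)(0.332)² = 1.312 kg·m²; I_B = ½(256)(0.114)² = 1.663 kg·m².
Taking A's sense as positive: L = (1.312)(620) − (1.663)(1550) = -1765 kg·m²·rpm.
Combined I = 1.312 + 1.663 = 2.975 kg·m².
ω_f = L / I = -1765 / 2.975 = -593.3 rpm.

|ω_f| ≈ 593 rpm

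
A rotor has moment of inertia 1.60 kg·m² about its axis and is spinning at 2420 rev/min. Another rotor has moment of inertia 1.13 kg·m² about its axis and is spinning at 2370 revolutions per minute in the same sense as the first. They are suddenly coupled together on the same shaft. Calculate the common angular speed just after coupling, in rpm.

|ω_f| ≈ 2400 rpm

No external torque acts about the common axis, so total angular momentum is conserved.
Taking A's sense as positive: L = (1.600)(2420) + (1.130)(2370) = 6550 kg·m²·rpm.
Combined I = 1.600 + 1.130 = 2.730 kg·m².
ω_f = L / I = 6550 / 2.730 = 2399 rpm.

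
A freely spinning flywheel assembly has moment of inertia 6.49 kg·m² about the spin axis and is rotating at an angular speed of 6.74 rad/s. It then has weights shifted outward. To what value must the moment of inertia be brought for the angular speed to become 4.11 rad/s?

I₂ ≈ 10.6 kg·m²

Angular momentum about the spin axis is conserved since the torque about it is zero.
I₂ = I₁ω₁ / ω₂ = (6.49)(6.74) / (4.11) = 10.64 kg·m².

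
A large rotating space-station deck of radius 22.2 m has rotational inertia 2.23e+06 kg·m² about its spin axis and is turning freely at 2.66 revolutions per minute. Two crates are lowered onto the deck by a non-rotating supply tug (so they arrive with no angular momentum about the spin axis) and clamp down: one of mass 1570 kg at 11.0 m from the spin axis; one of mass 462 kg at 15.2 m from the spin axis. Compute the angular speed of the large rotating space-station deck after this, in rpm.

ω_f ≈ 2.35 rpm

No external torque acts about the spin axis; L_before = L_after.
Added inertia Σmr² = (1570)(11.0)² + (462)(15.2)² = 2.967e+05 kg·m²; I_f = 2.230e+06 + 2.967e+05 = 2.527e+06 kg·m².
ω_f = I_p ω_i / I_f = (2.230e+06)(2.66) / 2.527e+06 = 2.348 rpm.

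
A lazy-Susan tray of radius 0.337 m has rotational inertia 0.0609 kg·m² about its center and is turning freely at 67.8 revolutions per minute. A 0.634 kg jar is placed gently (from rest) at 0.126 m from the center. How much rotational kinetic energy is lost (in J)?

The added mass arrives with no angular momentum about the center, and any external torque about the center is negligible, so the system's angular momentum is conserved.
Added inertia Σmr² = (0.634)(0.126)² = 0.01007 kg·m²; I_f = 0.06090 + 0.01007 = 0.07097 kg·m².
ω_f = I_p ω_i / I_f = (0.06090)(67.8) / 0.07097 = 58.18 rpm.
KE_i = ½(0.06090)(7.100 rad/s)² = 1.535 J; KE_f = ½(0.07097)(6.093)² = 1.317 J.

energy lost ≈ 0.218 J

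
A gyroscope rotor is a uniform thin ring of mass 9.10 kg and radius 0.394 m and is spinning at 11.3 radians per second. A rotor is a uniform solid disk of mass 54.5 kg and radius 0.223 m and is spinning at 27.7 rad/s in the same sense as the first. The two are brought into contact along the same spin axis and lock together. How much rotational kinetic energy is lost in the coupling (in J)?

ΔKE lost ≈ 93.0 J

No external torque acts about the common axis, so total angular momentum is conserved.
Moments of inertia: I_A = (9.10)(0.394)² = 1.413 kg·m²; I_B = ½(54.5)(0.223)² = 1.355 kg·m².
Taking A's sense as positive: L = (1.413)(11.3) + (1.355)(27.7) = 53.50 kg·m²·rad/s.
Combined I = 1.413 + 1.355 = 2.768 kg·m².
ω_f = L / I = 53.50 / 2.768 = 19.33 rad/s.
KE_i = ½ΣIω² = 610.1 J; KE_f = ½(2.768)(19.33)² = 517.1 J.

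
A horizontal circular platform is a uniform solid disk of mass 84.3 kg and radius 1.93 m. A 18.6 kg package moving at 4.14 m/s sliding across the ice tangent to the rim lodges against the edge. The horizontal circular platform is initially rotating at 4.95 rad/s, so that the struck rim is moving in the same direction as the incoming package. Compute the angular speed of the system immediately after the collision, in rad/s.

|ω_f| ≈ 4.09 rad/s

About the central axle the impulsive forces during the collision are internal, so angular momentum about that axis is conserved.
I_p = ½(84.3)(1.93)² = 157.0 kg·m². Taking the sense of the package's angular momentum as positive, L_{package} = m v R = (18.6)(4.14)(1.93) = 148.6 kg·m²/s.
L_i = +I_p ω_p + m v R = +(157.0)(4.95) + 148.6 = 925.8 kg·m²/s.
After sticking, I_f = I_p + m R² = 157.0 + (18.6)(1.93)² = 226.3 kg·m².
ω_f = L_i / I_f = 925.8 / 226.3 = 4.091 rad/s.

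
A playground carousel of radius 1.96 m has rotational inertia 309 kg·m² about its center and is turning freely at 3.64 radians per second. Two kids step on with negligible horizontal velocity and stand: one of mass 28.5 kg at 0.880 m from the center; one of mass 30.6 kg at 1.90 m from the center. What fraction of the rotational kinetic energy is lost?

The added mass arrives with no angular momentum about the center, and any external torque about the center is negligible, so the system's angular momentum is conserved.
Added inertia Σmr² = (28.5)(0.880)² + (30.6)(1.90)² = 132.5 kg·m²; I_f = 309.0 + 132.5 = 441.5 kg·m².
ω_f = I_p ω_i / I_f = (309.0)(3.64) / 441.5 = 2.547 rad/s.
KE_i = ½(309.0)(3.640 rad/s)² = 2047 J; KE_f = ½(441.5)(2.547)² = 1433 J.
Fraction lost = 0.3002.

fraction ≈ 0.300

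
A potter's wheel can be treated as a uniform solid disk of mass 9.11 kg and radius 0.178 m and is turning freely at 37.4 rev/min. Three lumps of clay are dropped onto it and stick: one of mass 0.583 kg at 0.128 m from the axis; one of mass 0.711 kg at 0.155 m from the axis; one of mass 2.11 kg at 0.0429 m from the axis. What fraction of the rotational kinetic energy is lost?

fraction ≈ 0.175

No external torque acts about the axis; L_before = L_after.
I_p = ½(9.11)(0.178)² = 0.1443 kg·m².
Added inertia Σmr² = (0.583)(0.128)² + (0.711)(0.155)² + (2.11)(0.0429)² = 0.03052 kg·m²; I_f = 0.1443 + 0.03052 = 0.1748 kg·m².
ω_f = I_p ω_i / I_f = (0.1443)(37.4) / 0.1748 = 30.87 rpm.
KE_i = ½(0.1443)(3.917 rad/s)² = 1.107 J; KE_f = ½(0.1748)(3.233)² = 0.9137 J.
Fraction lost = 0.1745.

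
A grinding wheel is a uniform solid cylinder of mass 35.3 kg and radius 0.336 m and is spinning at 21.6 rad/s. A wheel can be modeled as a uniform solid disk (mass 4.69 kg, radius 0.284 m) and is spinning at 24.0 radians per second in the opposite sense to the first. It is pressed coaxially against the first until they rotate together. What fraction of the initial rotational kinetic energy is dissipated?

The coupling torques are internal; angular momentum about the shared axis is conserved.
Moments of inertia: I_A = ½(35.3)(0.336)² = 1.993 kg·m²; I_B = ½(4.69)(0.284)² = 0.1891 kg·m².
Taking A's sense as positive: L = (1.993)(21.6) − (0.1891)(24.0) = 38.50 kg·m²·rad/s.
Combined I = 1.993 + 0.1891 = 2.182 kg·m².
ω_f = L / I = 38.50 / 2.182 = 17.65 rad/s.
KE_i = ½ΣIω² = 519.3 J; KE_f = ½(2.182)(17.65)² = 339.7 J.
Fraction dissipated = (KE_i − KE_f)/KE_i = 0.3458.

fraction ≈ 0.346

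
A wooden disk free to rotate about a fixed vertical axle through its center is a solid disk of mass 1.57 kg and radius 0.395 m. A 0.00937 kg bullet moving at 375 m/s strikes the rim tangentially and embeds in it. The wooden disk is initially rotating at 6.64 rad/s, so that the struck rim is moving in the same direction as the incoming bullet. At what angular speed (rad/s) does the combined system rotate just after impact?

|ω_f| ≈ 17.8 rad/s

The axle reaction passes through the axle and exerts no torque about it; angular momentum about the axle is conserved through the impact.
I_p = ½(1.57)(0.395)² = 0.1225 kg·m². Taking the sense of the bullet's angular momentum as positive, L_{bullet} = m v R = (0.00937)(375)(0.395) = 1.388 kg·m²/s.
L_i = +I_p ω_p + m v R = +(0.1225)(6.64) + 1.388 = 2.201 kg·m²/s.
After sticking, I_f = I_p + m R² = 0.1225 + (0.00937)(0.395)² = 0.1239 kg·m².
ω_f = L_i / I_f = 2.201 / 0.1239 = 17.76 rad/s.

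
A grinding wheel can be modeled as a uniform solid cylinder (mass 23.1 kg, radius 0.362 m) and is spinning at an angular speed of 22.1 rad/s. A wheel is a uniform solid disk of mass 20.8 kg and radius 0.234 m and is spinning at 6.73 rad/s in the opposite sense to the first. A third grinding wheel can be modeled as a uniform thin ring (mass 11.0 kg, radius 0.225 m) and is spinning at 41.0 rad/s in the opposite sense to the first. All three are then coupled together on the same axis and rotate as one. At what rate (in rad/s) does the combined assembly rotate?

No external torque acts about the common axis, so total angular momentum is conserved.
Moments of inertia: I_A = ½(23.1)(0.362)² = 1.514 kg·m²; I_B = ½(20.8)(0.234)² = 0.5695 kg·m²; I_C = (11.0)(0.225)² = 0.5569 kg·m².
Taking A's sense as positive: L = (1.514)(22.1) − (0.5695)(6.73) − (0.5569)(41.0) = 6.785 kg·m²·rad/s.
Combined I = 1.514 + 0.5695 + 0.5569 = 2.640 kg·m².
ω_f = L / I = 6.785 / 2.640 = 2.570 rad/s.

|ω_f| ≈ 2.57 rad/s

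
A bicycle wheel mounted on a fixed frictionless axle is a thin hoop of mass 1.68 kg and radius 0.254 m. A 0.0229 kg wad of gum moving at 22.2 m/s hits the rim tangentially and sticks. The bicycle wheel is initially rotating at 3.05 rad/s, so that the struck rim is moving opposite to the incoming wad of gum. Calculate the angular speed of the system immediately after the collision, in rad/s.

|ω_f| ≈ 1.83 rad/s

The axle reaction passes through the axle and exerts no torque about it; angular momentum about the axle is conserved through the impact.
I_p = (1.68)(0.254)² = 0.1084 kg·m². Taking the sense of the wad of gum's angular momentum as positive, L_{wad} = m v R = (0.0229)(22.2)(0.254) = 0.1291 kg·m²/s.
L_i = −I_p ω_p + m v R = −(0.1084)(3.05) + 0.1291 = -0.2015 kg·m²/s.
After sticking, I_f = I_p + m R² = 0.1084 + (0.0229)(0.254)² = 0.1099 kg·m².
ω_f = L_i / I_f = -0.2015 / 0.1099 = -1.834 rad/s.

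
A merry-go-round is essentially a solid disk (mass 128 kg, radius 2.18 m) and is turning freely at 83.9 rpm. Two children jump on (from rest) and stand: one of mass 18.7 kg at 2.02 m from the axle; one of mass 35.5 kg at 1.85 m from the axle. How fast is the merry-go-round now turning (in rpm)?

ω_f ≈ 50.8 rpm

No external torque acts about the axle; L_before = L_after.
I_p = ½(128)(2.18)² = 304.2 kg·m².
Added inertia Σmr² = (18.7)(2.02)² + (35.5)(1.85)² = 197.8 kg·m²; I_f = 304.2 + 197.8 = 502.0 kg·m².
ω_f = I_p ω_i / I_f = (304.2)(83.9) / 502.0 = 50.84 rpm.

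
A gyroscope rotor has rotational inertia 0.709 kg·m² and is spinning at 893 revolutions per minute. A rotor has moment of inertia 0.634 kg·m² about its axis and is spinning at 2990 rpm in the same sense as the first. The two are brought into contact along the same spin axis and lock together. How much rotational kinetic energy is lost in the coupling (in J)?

The coupling torques are internal; angular momentum about the shared axis is conserved.
Taking A's sense as positive: L = (0.7090)(893) + (0.6340)(2990) = 2529 kg·m²·rpm.
Combined I = 0.7090 + 0.6340 = 1.343 kg·m².
ω_f = L / I = 2529 / 1.343 = 1883 rpm.
KE_i = ½ΣIω² = 34180 J; KE_f = ½(1.343)(197.2)² = 26110 J.

ΔKE lost ≈ 8070 J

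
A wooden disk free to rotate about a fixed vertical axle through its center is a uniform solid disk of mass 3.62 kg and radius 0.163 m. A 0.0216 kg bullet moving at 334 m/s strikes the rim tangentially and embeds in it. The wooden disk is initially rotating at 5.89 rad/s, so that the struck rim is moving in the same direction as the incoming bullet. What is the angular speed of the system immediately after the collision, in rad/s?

The axle reaction passes through the axle and exerts no torque about it; angular momentum about the axle is conserved through the impact.
I_p = ½(3.62)(0.163)² = 0.04809 kg·m². Taking the sense of the bullet's angular momentum as positive, L_{bullet} = m v R = (0.0216)(334)(0.163) = 1.176 kg·m²/s.
L_i = +I_p ω_p + m v R = +(0.04809)(5.89) + 1.176 = 1.459 kg·m²/s.
After sticking, I_f = I_p + m R² = 0.04809 + (0.0216)(0.163)² = 0.04866 kg·m².
ω_f = L_i / I_f = 1.459 / 0.04866 = 29.99 rad/s.

|ω_f| ≈ 30.0 rad/s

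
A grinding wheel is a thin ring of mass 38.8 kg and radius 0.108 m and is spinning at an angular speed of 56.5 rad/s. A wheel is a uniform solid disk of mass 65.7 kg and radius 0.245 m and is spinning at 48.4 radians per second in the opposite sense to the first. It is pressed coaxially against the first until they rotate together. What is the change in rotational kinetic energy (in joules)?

ΔKE ≈ -2030 J

No external torque acts about the common axis, so total angular momentum is conserved.
Moments of inertia: I_A = (38.8)(0.108)² = 0.4526 kg·m²; I_B = ½(65.7)(0.245)² = 1.972 kg·m².
Taking A's sense as positive: L = (0.4526)(56.5) − (1.972)(48.4) = -69.87 kg·m²·rad/s.
Combined I = 0.4526 + 1.972 = 2.424 kg·m².
ω_f = L / I = -69.87 / 2.424 = -28.82 rad/s.
KE_i = ½ΣIω² = 3032 J; KE_f = ½(2.424)(28.82)² = 1007 J.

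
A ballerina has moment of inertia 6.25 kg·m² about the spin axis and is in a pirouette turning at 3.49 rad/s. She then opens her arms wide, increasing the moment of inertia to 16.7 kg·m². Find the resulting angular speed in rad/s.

Angular momentum about the spin axis is conserved since the torque about it is zero.
ω₂ = I₁ω₁ / I₂ = (6.250)(3.49 rad/s) / (16.70) = 1.306 rad/s.

ω₂ ≈ 1.31 rad/s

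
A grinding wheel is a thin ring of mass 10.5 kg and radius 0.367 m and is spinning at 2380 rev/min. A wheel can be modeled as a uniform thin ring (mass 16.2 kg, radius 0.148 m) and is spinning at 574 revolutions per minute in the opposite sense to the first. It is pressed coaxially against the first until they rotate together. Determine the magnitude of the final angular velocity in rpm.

|ω_f| ≈ 1790 rpm

No external torque acts about the common axis, so total angular momentum is conserved.
Moments of inertia: I_A = (10.5)(0.367)² = 1.414 kg·m²; I_B = (16.2)(0.148)² = 0.3548 kg·m².
Taking A's sense as positive: L = (1.414)(2380) − (0.3548)(574) = 3162 kg·m²·rpm.
Combined I = 1.414 + 0.3548 = 1.769 kg·m².
ω_f = L / I = 3162 / 1.769 = 1787 rpm.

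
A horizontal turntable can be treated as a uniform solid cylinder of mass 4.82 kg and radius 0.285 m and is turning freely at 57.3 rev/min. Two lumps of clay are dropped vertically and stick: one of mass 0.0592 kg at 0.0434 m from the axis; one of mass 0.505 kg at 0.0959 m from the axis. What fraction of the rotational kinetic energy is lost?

The added mass arrives with no angular momentum about the axis, and any external torque about the axis is negligible, so the system's angular momentum is conserved.
I_p = ½(4.82)(0.285)² = 0.1958 kg·m².
Added inertia Σmr² = (0.0592)(0.0434)² + (0.505)(0.0959)² = 0.004756 kg·m²; I_f = 0.1958 + 0.004756 = 0.2005 kg·m².
ω_f = I_p ω_i / I_f = (0.1958)(57.3) / 0.2005 = 55.94 rpm.
KE_i = ½(0.1958)(6.000 rad/s)² = 3.524 J; KE_f = ½(0.2005)(5.858)² = 3.440 J.
Fraction lost = 0.02372.

fraction ≈ 0.0237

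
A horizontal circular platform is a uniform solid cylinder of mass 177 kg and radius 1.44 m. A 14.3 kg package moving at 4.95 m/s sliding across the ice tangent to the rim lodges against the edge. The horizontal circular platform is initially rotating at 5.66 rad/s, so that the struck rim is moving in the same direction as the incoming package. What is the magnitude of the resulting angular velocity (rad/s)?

The axle reaction passes through the central axle and exerts no torque about it; angular momentum about the central axle is conserved through the impact.
I_p = ½(177)(1.44)² = 183.5 kg·m². Taking the sense of the package's angular momentum as positive, L_{package} = m v R = (14.3)(4.95)(1.44) = 101.9 kg·m²/s.
L_i = +I_p ω_p + m v R = +(183.5)(5.66) + 101.9 = 1141 kg·m²/s.
After sticking, I_f = I_p + m R² = 183.5 + (14.3)(1.44)² = 213.2 kg·m².
ω_f = L_i / I_f = 1141 / 213.2 = 5.351 rad/s.

|ω_f| ≈ 5.35 rad/s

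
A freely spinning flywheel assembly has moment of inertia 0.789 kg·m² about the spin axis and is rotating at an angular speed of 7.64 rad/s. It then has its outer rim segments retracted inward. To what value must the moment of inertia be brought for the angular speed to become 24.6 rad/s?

I₂ ≈ 0.245 kg·m²

Angular momentum about the spin axis is conserved since the torque about it is zero.
I₂ = I₁ω₁ / ω₂ = (0.789)(7.64) / (24.6) = 0.2450 kg·m².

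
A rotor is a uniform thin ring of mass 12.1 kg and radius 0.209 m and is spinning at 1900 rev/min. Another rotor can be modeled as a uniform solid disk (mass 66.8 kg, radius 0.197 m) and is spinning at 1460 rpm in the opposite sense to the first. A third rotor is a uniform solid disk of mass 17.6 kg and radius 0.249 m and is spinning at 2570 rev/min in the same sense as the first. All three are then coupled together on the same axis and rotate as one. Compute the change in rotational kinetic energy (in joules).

No external torque acts about the common axis, so total angular momentum is conserved.
Moments of inertia: I_A = (12.1)(0.209)² = 0.5285 kg·m²; I_B = ½(66.8)(0.197)² = 1.296 kg·m²; I_C = ½(17.6)(0.249)² = 0.5456 kg·m².
Taking A's sense as positive: L = (0.5285)(1900) − (1.296)(1460) + (0.5456)(2570) = 514.0 kg·m²·rpm.
Combined I = 0.5285 + 1.296 + 0.5456 = 2.370 kg·m².
ω_f = L / I = 514.0 / 2.370 = 216.8 rpm.
KE_i = ½ΣIω² = 45370 J; KE_f = ½(2.370)(22.71)² = 611.0 J.

ΔKE ≈ -44800 J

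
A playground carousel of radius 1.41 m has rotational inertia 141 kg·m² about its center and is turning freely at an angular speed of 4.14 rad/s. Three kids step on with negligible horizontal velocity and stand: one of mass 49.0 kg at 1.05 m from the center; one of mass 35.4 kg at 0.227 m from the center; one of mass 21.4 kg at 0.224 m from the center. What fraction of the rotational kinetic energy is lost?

No external torque acts about the center; L_before = L_after.
Added inertia Σmr² = (49.0)(1.05)² + (35.4)(0.227)² + (21.4)(0.224)² = 56.92 kg·m²; I_f = 141.0 + 56.92 = 197.9 kg·m².
ω_f = I_p ω_i / I_f = (141.0)(4.14) / 197.9 = 2.949 rad/s.
KE_i = ½(141.0)(4.140 rad/s)² = 1208 J; KE_f = ½(197.9)(2.949)² = 860.8 J.
Fraction lost = 0.2876.

fraction ≈ 0.288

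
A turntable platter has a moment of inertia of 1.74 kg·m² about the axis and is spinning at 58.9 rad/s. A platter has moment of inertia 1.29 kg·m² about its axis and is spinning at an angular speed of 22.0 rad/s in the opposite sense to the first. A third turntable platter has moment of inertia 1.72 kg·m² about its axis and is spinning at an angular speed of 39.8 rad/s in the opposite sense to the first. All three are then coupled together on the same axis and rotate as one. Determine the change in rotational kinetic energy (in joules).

No external torque acts about the common axis, so total angular momentum is conserved.
Taking A's sense as positive: L = (1.740)(58.9) − (1.290)(22.0) − (1.720)(39.8) = 5.650 kg·m²·rad/s.
Combined I = 1.740 + 1.290 + 1.720 = 4.750 kg·m².
ω_f = L / I = 5.650 / 4.750 = 1.189 rad/s.
KE_i = ½ΣIω² = 4693 J; KE_f = ½(4.750)(1.189)² = 3.360 J.

ΔKE ≈ -4690 J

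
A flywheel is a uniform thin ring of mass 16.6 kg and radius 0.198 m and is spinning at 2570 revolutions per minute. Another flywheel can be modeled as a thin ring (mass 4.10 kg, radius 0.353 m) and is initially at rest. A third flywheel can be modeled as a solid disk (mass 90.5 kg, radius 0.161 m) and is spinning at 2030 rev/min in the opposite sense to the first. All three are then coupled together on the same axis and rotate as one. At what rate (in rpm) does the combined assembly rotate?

No external torque acts about the common axis, so total angular momentum is conserved.
Moments of inertia: I_A = (16.6)(0.198)² = 0.6508 kg·m²; I_B = (4.10)(0.353)² = 0.5109 kg·m²; I_C = ½(90.5)(0.161)² = 1.173 kg·m².
Taking A's sense as positive: L = (0.6508)(2570) − (1.173)(2030) = -708.5 kg·m²·rpm.
Combined I = 0.6508 + 0.5109 + 1.173 = 2.335 kg·m².
ω_f = L / I = -708.5 / 2.335 = -303.5 rpm.

|ω_f| ≈ 303 rpm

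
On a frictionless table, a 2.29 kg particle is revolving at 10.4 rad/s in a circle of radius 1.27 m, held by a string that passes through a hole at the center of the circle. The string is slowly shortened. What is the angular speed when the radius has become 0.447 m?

The constraining force is radial, so m r² ω about the center is conserved.
ω₂ = ω₁ (r₁/r₂)² = (10.4)(1.27/0.447)² = 83.95 rad/s.

ω₂ ≈ 84.0 rad/s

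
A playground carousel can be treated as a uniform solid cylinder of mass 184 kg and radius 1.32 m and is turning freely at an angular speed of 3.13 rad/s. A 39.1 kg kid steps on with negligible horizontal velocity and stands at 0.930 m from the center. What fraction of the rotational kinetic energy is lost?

No external torque acts about the center; L_before = L_after.
I_p = ½(184)(1.32)² = 160.3 kg·m².
Added inertia Σmr² = (39.1)(0.930)² = 33.82 kg·m²; I_f = 160.3 + 33.82 = 194.1 kg·m².
ω_f = I_p ω_i / I_f = (160.3)(3.13) / 194.1 = 2.585 rad/s.
KE_i = ½(160.3)(3.130 rad/s)² = 785.2 J; KE_f = ½(194.1)(2.585)² = 648.4 J.
Fraction lost = 0.1742.

fraction ≈ 0.174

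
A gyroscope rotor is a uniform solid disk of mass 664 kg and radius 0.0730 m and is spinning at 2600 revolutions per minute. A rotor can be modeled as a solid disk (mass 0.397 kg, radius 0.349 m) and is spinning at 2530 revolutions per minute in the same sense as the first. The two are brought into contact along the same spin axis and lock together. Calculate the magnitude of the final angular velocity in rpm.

|ω_f| ≈ 2600 rpm

No external torque acts about the common axis, so total angular momentum is conserved.
Moments of inertia: I_A = ½(664)(0.0730)² = 1.769 kg·m²; I_B = ½(0.397)(0.349)² = 0.02418 kg·m².
Taking A's sense as positive: L = (1.769)(2600) + (0.02418)(2530) = 4661 kg·m²·rpm.
Combined I = 1.769 + 0.02418 = 1.793 kg·m².
ω_f = L / I = 4661 / 1.793 = 2599 rpm.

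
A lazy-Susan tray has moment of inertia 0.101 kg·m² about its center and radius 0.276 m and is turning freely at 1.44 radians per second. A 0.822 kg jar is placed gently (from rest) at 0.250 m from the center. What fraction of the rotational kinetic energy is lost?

fraction ≈ 0.337

The added mass arrives with no angular momentum about the center, and any external torque about the center is negligible, so the system's angular momentum is conserved.
Added inertia Σmr² = (0.822)(0.250)² = 0.05137 kg·m²; I_f = 0.1010 + 0.05137 = 0.1524 kg·m².
ω_f = I_p ω_i / I_f = (0.1010)(1.44) / 0.1524 = 0.9545 rad/s.
KE_i = ½(0.1010)(1.440 rad/s)² = 0.1047 J; KE_f = ½(0.1524)(0.9545)² = 0.06941 J.
Fraction lost = 0.3372.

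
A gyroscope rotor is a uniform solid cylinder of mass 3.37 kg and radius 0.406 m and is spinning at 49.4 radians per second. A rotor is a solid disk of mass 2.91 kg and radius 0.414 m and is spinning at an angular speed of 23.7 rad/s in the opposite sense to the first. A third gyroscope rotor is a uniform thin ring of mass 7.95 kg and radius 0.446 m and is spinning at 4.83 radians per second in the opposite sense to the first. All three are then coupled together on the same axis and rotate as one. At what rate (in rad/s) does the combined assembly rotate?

No external torque acts about the common axis, so total angular momentum is conserved.
Moments of inertia: I_A = ½(3.37)(0.406)² = 0.2777 kg·m²; I_B = ½(2.91)(0.414)² = 0.2494 kg·m²; I_C = (7.95)(0.446)² = 1.581 kg·m².
Taking A's sense as positive: L = (0.2777)(49.4) − (0.2494)(23.7) − (1.581)(4.83) = 0.1724 kg·m²·rad/s.
Combined I = 0.2777 + 0.2494 + 1.581 = 2.109 kg·m².
ω_f = L / I = 0.1724 / 2.109 = 0.08175 rad/s.

|ω_f| ≈ 0.0818 rad/s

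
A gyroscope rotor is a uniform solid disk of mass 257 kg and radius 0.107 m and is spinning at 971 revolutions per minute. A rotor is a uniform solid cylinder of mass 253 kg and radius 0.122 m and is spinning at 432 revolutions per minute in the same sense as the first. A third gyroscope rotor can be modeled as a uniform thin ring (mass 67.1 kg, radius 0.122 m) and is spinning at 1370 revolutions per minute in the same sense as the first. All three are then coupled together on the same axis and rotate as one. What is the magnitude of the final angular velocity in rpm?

No external torque acts about the common axis, so total angular momentum is conserved.
Moments of inertia: I_A = ½(257)(0.107)² = 1.471 kg·m²; I_B = ½(253)(0.122)² = 1.883 kg·m²; I_C = (67.1)(0.122)² = 0.9987 kg·m².
Taking A's sense as positive: L = (1.471)(971) + (1.883)(432) + (0.9987)(1370) = 3610 kg·m²·rpm.
Combined I = 1.471 + 1.883 + 0.9987 = 4.353 kg·m².
ω_f = L / I = 3610 / 4.353 = 829.4 rpm.

|ω_f| ≈ 829 rpm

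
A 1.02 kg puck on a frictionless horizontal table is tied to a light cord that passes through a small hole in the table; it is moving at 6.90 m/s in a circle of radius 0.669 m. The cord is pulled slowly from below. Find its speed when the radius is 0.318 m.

v₂ ≈ 14.5 m/s

The only horizontal force on the mass is along the cord (radial), so it exerts no torque about the hole and angular momentum m v r is conserved.
v₂ = v₁ r₁ / r₂ = (6.90)(0.669) / (0.318) = 14.52 m/s.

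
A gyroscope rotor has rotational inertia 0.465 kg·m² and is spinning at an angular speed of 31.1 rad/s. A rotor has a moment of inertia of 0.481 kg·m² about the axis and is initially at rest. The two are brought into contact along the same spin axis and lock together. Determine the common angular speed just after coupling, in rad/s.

No external torque acts about the common axis, so total angular momentum is conserved.
Taking A's sense as positive: L = (0.4650)(31.1) = 14.46 kg·m²·rad/s.
Combined I = 0.4650 + 0.4810 = 0.9460 kg·m².
ω_f = L / I = 14.46 / 0.9460 = 15.29 rad/s.

|ω_f| ≈ 15.3 rad/s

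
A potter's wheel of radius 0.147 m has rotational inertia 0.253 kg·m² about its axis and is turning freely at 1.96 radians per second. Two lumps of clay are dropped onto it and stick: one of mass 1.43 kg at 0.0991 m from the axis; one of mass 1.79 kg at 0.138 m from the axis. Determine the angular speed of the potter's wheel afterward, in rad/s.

ω_f ≈ 1.65 rad/s

No external torque acts about the axis; L_before = L_after.
Added inertia Σmr² = (1.43)(0.0991)² + (1.79)(0.138)² = 0.04813 kg·m²; I_f = 0.2530 + 0.04813 = 0.3011 kg·m².
ω_f = I_p ω_i / I_f = (0.2530)(1.96) / 0.3011 = 1.647 rad/s.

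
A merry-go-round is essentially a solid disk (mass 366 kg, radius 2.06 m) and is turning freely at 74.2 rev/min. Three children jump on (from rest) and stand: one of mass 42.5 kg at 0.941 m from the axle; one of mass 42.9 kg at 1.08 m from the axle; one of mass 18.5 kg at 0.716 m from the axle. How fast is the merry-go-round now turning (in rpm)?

ω_f ≈ 65.9 rpm

No external torque acts about the axle; L_before = L_after.
I_p = ½(366)(2.06)² = 776.6 kg·m².
Added inertia Σmr² = (42.5)(0.941)² + (42.9)(1.08)² + (18.5)(0.716)² = 97.16 kg·m²; I_f = 776.6 + 97.16 = 873.7 kg·m².
ω_f = I_p ω_i / I_f = (776.6)(74.2) / 873.7 = 65.95 rpm.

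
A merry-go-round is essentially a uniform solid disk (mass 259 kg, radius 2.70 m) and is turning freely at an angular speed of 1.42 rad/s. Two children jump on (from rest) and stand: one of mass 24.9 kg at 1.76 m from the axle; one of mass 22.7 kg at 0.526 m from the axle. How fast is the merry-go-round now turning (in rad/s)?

ω_f ≈ 1.30 rad/s

The added mass arrives with no angular momentum about the axle, and any external torque about the axle is negligible, so the system's angular momentum is conserved.
I_p = ½(259)(2.70)² = 944.1 kg·m².
Added inertia Σmr² = (24.9)(1.76)² + (22.7)(0.526)² = 83.41 kg·m²; I_f = 944.1 + 83.41 = 1027 kg·m².
ω_f = I_p ω_i / I_f = (944.1)(1.42) / 1027 = 1.305 rad/s.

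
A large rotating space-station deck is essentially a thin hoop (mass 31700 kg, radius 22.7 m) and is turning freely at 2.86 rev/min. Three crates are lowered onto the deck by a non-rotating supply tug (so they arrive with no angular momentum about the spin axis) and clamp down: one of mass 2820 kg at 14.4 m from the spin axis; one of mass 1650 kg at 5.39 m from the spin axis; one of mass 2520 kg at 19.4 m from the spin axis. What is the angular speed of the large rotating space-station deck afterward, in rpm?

ω_f ≈ 2.61 rpm

No external torque acts about the spin axis; L_before = L_after.
I_p = (31700)(22.7)² = 1.633e+07 kg·m².
Added inertia Σmr² = (2820)(14.4)² + (1650)(5.39)² + (2520)(19.4)² = 1.581e+06 kg·m²; I_f = 1.633e+07 + 1.581e+06 = 1.792e+07 kg·m².
ω_f = I_p ω_i / I_f = (1.633e+07)(2.86) / 1.792e+07 = 2.608 rpm.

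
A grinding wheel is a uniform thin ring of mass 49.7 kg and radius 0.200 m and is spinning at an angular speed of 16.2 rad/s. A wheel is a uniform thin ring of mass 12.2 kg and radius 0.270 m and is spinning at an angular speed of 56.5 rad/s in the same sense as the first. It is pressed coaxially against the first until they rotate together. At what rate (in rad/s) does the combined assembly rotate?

|ω_f| ≈ 28.7 rad/s

No external torque acts about the common axis, so total angular momentum is conserved.
Moments of inertia: I_A = (49.7)(0.200)² = 1.988 kg·m²; I_B = (12.2)(0.270)² = 0.8894 kg·m².
Taking A's sense as positive: L = (1.988)(16.2) + (0.8894)(56.5) = 82.46 kg·m²·rad/s.
Combined I = 1.988 + 0.8894 = 2.877 kg·m².
ω_f = L / I = 82.46 / 2.877 = 28.66 rad/s.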